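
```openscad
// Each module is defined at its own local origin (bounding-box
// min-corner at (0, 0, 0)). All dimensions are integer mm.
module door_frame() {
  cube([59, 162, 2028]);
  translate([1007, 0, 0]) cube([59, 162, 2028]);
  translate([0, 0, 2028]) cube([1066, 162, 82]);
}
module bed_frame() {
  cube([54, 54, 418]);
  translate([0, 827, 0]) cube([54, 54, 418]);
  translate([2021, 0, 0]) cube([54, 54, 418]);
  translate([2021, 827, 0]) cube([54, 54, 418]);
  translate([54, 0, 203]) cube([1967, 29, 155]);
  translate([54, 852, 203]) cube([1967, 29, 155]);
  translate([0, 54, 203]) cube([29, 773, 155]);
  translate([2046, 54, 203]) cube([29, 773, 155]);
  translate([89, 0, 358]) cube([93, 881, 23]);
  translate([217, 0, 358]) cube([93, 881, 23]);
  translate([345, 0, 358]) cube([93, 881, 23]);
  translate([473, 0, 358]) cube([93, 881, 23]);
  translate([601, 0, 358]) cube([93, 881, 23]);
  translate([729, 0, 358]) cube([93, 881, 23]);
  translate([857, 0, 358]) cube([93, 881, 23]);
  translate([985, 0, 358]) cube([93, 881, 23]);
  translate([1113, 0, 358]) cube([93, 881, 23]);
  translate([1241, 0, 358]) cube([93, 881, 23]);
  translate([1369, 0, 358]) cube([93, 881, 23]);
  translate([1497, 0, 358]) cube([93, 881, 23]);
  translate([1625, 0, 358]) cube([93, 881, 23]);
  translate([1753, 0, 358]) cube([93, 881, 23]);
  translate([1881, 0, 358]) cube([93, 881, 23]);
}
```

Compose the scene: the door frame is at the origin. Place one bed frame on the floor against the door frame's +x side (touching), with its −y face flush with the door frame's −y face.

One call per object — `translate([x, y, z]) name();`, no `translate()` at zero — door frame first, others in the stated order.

door_frame();
translate([1066, 0, 0]) bed_frame();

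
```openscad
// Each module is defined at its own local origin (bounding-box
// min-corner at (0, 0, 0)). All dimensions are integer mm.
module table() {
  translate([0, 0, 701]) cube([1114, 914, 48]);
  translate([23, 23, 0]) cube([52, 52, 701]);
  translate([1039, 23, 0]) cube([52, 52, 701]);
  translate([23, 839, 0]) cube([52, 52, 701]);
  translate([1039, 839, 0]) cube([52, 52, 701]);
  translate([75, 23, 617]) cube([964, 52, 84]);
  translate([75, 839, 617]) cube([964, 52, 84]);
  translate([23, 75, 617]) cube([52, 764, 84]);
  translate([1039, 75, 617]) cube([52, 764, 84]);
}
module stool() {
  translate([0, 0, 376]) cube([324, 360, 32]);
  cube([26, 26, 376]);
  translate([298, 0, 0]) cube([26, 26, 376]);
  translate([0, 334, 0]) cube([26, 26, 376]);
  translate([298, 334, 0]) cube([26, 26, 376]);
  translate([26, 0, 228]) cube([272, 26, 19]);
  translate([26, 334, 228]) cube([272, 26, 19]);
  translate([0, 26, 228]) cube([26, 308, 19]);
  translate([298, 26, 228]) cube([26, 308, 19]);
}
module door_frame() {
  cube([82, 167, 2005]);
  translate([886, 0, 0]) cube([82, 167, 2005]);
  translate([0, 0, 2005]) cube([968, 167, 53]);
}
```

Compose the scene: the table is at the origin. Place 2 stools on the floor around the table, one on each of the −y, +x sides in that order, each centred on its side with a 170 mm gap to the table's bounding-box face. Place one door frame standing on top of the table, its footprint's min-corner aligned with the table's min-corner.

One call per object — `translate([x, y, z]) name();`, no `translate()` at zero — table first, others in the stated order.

table();
translate([395, -530, 0]) stool();
translate([1284, 277, 0]) stool();
translate([0, 0, 749]) door_frame();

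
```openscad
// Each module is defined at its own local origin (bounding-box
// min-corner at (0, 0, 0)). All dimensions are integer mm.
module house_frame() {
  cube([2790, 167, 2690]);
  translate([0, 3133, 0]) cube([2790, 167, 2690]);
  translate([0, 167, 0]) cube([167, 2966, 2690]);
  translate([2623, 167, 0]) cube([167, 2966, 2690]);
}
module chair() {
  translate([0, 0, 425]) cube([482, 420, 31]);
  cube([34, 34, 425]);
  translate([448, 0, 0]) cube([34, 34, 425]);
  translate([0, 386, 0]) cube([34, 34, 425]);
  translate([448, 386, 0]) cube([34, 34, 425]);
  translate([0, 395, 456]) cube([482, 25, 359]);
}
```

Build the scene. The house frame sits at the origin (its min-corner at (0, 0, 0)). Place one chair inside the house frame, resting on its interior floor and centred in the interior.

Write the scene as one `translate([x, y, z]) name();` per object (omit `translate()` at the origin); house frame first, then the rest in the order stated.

house_frame();
translate([1154, 1440, 0]) chair();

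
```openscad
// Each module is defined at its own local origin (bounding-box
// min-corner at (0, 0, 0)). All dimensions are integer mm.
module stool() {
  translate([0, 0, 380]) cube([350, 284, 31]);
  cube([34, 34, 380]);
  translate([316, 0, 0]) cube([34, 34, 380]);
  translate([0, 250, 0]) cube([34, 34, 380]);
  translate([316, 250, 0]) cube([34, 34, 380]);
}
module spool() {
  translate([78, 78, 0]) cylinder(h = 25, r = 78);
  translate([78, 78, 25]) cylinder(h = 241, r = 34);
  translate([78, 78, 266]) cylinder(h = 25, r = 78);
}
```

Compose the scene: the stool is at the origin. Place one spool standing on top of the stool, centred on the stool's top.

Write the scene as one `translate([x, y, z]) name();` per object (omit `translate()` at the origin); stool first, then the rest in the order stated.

stool();
translate([97, 64, 411]) spool();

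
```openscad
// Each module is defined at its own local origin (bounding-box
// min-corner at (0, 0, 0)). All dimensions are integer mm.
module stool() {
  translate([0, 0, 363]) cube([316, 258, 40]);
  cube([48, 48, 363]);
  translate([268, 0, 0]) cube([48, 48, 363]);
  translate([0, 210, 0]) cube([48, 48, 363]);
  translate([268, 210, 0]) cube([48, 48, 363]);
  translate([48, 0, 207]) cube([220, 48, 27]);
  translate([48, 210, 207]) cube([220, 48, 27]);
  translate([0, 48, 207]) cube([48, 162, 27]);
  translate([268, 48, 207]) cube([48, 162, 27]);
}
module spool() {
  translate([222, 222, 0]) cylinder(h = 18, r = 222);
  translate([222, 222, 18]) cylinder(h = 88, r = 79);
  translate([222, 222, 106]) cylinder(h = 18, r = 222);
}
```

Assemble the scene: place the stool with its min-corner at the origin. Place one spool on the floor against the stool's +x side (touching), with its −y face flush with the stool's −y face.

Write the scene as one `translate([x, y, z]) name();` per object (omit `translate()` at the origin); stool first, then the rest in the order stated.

stool();
translate([316, 0, 0]) spool();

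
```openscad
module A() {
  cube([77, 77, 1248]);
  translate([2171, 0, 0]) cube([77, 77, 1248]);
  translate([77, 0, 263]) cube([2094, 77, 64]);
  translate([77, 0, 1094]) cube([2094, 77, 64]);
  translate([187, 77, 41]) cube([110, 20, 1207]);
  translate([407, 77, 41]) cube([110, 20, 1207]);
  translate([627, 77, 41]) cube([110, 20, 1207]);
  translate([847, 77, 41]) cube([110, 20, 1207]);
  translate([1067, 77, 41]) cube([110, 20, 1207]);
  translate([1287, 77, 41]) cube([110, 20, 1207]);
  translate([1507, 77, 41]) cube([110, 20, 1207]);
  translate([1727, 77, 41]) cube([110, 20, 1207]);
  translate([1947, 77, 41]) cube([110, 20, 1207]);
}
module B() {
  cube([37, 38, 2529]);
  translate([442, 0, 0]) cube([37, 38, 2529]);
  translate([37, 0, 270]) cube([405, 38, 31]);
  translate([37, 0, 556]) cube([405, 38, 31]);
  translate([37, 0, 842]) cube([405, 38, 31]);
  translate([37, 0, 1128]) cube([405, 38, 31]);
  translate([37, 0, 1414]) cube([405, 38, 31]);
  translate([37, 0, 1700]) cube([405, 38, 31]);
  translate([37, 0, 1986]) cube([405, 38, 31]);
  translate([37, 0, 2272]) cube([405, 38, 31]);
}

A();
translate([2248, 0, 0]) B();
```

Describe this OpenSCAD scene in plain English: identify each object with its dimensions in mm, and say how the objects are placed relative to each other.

A is a fence section. Two 77×77 mm posts, 1248 mm tall, stand on the floor with a clear span of 2094 mm between their inner faces. Two horizontal rails of 77×64 mm section span the gap between the posts with their undersides at z = 263 mm and z = 1094 mm, flush with the posts' −y face. 9 pickets, each 110 mm wide, 20 mm thick and 1207 mm tall, are fixed to the +y face of the rails with their bottoms at z = 41 mm, evenly spaced across the span with equal gaps (rounded down to the nearest mm) at the −x end and between each pair — any rounding remainder accumulates at the +x end.

B is a wooden ladder with two side rails of 37×38 mm section and 2529 mm height, set 479 mm apart overall. Between them run 8 rectangular rungs (38 mm deep, 31 mm thick), front faces flush with the rails' −y face. The bottom of the first rung is 270 mm above the floor and each subsequent rung is 286 mm higher than the one below.

The ladder is against the fence section's +x side, with their −y faces flush.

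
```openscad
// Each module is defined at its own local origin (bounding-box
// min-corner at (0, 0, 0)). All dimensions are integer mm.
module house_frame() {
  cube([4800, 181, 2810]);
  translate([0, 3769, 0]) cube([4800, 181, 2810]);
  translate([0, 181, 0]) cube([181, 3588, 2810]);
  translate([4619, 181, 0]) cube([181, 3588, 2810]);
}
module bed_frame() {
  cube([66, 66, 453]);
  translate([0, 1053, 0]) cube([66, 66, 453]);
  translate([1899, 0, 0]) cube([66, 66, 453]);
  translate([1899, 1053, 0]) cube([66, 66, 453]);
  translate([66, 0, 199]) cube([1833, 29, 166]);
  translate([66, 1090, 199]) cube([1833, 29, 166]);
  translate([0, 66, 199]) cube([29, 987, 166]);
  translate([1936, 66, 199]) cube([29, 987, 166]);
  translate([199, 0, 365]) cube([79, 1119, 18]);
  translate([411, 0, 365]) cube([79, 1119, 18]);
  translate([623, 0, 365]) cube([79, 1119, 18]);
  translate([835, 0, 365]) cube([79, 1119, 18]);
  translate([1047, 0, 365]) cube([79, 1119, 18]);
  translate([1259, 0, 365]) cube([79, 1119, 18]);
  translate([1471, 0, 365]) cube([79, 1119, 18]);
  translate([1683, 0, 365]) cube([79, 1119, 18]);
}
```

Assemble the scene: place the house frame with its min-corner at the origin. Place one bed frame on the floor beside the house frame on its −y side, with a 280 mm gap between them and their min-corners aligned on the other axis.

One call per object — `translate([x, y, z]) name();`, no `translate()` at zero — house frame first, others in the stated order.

house_frame();
translate([0, -1399, 0]) bed_frame();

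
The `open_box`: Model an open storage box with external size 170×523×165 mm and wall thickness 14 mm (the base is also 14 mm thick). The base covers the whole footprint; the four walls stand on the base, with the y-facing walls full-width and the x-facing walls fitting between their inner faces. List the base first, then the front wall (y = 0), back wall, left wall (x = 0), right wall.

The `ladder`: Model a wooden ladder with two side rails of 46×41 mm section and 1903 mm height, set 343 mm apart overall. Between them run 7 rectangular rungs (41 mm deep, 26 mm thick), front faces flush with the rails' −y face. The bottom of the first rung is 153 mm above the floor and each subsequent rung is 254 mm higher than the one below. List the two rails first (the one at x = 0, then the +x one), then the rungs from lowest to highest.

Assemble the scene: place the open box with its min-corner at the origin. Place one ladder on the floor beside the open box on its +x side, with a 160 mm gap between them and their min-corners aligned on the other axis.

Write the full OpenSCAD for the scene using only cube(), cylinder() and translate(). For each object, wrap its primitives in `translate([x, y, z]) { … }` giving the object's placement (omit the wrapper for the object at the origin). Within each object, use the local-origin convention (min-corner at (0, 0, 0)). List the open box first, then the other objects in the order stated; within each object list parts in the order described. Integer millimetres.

cube([170, 523, 14]);
translate([0, 0, 14]) cube([170, 14, 151]);
translate([0, 509, 14]) cube([170, 14, 151]);
translate([0, 14, 14]) cube([14, 495, 151]);
translate([156, 14, 14]) cube([14, 495, 151]);
translate([330, 0, 0]) {
  cube([46, 41, 1903]);
  translate([297, 0, 0]) cube([46, 41, 1903]);
  translate([46, 0, 153]) cube([251, 41, 26]);
  translate([46, 0, 407]) cube([251, 41, 26]);
  translate([46, 0, 661]) cube([251, 41, 26]);
  translate([46, 0, 915]) cube([251, 41, 26]);
  translate([46, 0, 1169]) cube([251, 41, 26]);
  translate([46, 0, 1423]) cube([251, 41, 26]);
  translate([46, 0, 1677]) cube([251, 41, 26]);
}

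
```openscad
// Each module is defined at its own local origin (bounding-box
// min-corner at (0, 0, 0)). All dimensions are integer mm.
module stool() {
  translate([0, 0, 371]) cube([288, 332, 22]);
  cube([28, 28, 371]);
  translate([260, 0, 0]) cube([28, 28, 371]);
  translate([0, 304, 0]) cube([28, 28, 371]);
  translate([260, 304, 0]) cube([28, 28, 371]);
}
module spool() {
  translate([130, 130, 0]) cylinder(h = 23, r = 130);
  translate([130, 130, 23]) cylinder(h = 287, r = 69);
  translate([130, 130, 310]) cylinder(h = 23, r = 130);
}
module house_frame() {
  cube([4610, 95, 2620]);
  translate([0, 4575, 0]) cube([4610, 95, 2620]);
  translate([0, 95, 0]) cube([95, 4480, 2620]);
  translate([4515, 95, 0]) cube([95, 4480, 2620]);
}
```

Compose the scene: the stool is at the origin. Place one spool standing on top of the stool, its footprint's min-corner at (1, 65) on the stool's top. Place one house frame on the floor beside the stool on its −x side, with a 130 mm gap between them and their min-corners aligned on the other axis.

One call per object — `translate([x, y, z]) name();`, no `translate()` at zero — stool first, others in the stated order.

stool();
translate([1, 65, 393]) spool();
translate([-4740, 0, 0]) house_frame();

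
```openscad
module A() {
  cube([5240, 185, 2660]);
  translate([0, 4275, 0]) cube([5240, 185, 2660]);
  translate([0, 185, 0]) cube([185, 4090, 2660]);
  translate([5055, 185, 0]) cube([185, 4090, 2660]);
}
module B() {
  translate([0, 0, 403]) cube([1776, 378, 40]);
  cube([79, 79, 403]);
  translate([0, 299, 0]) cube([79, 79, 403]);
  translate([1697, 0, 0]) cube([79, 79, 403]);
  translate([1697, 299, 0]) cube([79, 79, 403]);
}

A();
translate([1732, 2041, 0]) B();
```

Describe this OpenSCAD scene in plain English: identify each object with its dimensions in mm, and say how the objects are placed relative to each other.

A is a box-shaped house frame (walls only): outside footprint 5240×4460 mm, wall height 2660 mm, wall thickness 185 mm. The two y-facing walls run the full x-width; the two x-facing walls fit between the inner faces of the y-facing walls.

B is a long wooden bench with a 1776 mm (x) × 378 mm (y) seat, 40 mm thick, its top surface 443 mm above the floor. Four 79 mm square legs at the seat corners, flush with the edges, run from z = 0 to the seat underside.

The bench sits inside the house frame, centred.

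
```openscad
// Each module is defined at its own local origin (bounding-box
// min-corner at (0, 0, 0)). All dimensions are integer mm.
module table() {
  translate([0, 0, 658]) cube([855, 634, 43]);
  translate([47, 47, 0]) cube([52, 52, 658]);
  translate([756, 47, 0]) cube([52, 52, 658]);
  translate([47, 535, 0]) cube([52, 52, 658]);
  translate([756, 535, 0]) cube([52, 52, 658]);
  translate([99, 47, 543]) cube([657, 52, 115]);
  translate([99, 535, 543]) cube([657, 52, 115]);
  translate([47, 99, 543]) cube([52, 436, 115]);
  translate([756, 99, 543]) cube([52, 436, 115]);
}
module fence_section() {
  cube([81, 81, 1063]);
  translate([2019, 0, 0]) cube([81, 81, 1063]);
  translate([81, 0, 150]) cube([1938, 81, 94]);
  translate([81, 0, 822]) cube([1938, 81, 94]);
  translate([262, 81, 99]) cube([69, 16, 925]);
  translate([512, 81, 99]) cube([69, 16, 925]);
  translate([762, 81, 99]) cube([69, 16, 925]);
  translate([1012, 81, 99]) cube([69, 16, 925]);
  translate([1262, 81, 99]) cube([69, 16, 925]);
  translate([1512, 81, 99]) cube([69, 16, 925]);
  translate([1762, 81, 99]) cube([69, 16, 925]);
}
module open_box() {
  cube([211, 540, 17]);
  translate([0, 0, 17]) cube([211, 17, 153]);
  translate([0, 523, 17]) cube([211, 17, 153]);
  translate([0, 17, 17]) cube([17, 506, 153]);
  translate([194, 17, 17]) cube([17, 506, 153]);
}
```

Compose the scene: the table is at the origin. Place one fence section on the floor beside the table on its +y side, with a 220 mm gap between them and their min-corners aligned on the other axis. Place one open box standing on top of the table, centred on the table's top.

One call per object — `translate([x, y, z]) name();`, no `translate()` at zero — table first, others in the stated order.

table();
translate([0, 854, 0]) fence_section();
translate([322, 47, 701]) open_box();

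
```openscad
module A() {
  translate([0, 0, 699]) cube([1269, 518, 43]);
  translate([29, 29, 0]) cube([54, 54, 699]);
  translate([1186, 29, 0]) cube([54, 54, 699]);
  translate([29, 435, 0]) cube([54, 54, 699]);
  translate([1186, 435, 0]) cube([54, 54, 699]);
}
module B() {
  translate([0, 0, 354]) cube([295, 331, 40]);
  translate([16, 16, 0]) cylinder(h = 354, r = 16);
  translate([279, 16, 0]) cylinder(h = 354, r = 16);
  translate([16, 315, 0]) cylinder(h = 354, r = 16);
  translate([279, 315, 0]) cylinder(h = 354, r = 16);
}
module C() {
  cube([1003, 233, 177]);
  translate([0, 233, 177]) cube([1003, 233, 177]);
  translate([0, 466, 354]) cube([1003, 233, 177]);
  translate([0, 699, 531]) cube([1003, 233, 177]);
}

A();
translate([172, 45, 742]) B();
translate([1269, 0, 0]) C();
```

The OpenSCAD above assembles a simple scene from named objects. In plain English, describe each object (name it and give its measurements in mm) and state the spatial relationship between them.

A is a table: top 1269 mm (x) × 518 mm (y), 43 mm thick, upper face at z = 742 mm, on four 54×54 mm square legs, each inset 29 mm from the nearest pair of top edges, running from z = 0 to the bottom of the top.

B is a simple wooden stool: a rectangular seat 295 mm (x) by 331 mm (y), 40 mm thick, top face at z = 394 mm, on four round legs, each 32 mm in diameter. The legs rest on z = 0, each leg's axis is inset half a diameter from the nearest pair of seat edges (so the leg's bounding box is flush with the corner).

C is a straight staircase of 4 solid steps. Each step is 1003 mm wide (x), 233 mm deep (y, the going) and 177 mm tall (the rise). The first step rests on the floor; each subsequent step sits one going further in +y and one rise higher in +z, directly behind and above the previous step with no overlap.

The stool is on top of the table. The staircase is against the table's +x side, with their −y faces flush.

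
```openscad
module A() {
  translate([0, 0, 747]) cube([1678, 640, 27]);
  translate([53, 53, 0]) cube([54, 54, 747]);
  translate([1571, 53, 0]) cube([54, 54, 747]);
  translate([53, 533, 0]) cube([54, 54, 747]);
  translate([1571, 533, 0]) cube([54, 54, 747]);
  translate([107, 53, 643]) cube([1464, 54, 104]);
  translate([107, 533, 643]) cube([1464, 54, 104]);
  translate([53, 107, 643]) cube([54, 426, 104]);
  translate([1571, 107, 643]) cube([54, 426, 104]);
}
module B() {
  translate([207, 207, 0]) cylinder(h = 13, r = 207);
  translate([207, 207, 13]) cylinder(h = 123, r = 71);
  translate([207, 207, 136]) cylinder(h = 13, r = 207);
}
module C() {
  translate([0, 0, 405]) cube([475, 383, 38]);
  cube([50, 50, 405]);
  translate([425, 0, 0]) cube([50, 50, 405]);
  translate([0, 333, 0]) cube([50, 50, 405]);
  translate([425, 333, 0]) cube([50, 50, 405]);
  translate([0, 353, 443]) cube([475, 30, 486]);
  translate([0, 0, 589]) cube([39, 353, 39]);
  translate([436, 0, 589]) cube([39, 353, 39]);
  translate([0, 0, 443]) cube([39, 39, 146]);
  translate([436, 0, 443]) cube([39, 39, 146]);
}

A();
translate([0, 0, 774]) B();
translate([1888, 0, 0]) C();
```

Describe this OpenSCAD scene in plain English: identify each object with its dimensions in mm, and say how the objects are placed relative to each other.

A is a table with a 1678×640 mm rectangular top, 27 mm thick, top surface at z = 774 mm, supported by four 54×54 mm square legs, each inset 53 mm from the nearest pair of top edges, running from the floor. Four apron rails, 54 mm thick and 104 mm tall, run between adjacent legs with their top edges flush with the underside of the top and their outer faces flush with the legs' outer faces.

B is a spool: two coaxial disc flanges of radius 207 mm and thickness 13 mm, joined by a core cylinder of radius 71 mm and height 123 mm. The lower flange rests on z = 0 and the three cylinders share a vertical axis.

C is a chair. The seat is a 475×383×38 mm slab with its top at z = 443 mm, on four 50×50 mm corner legs (flush with the seat edges, standing on z = 0). A flat backrest 30 mm thick, 486 mm tall, spans the full seat width and rises from the seat top along its +y edge, rear face flush with the rear of the seat. Two armrests of 39×39 mm section run along each side from the seat's front edge to the front of the backrest, top faces 185 mm above the seat top and outer faces flush with the seat's x-edges; a 39×39 mm post under the front of each armrest stands on the seat at the front corner.

The spool is on top of the table. The chair is on the floor beside the table on its +x side.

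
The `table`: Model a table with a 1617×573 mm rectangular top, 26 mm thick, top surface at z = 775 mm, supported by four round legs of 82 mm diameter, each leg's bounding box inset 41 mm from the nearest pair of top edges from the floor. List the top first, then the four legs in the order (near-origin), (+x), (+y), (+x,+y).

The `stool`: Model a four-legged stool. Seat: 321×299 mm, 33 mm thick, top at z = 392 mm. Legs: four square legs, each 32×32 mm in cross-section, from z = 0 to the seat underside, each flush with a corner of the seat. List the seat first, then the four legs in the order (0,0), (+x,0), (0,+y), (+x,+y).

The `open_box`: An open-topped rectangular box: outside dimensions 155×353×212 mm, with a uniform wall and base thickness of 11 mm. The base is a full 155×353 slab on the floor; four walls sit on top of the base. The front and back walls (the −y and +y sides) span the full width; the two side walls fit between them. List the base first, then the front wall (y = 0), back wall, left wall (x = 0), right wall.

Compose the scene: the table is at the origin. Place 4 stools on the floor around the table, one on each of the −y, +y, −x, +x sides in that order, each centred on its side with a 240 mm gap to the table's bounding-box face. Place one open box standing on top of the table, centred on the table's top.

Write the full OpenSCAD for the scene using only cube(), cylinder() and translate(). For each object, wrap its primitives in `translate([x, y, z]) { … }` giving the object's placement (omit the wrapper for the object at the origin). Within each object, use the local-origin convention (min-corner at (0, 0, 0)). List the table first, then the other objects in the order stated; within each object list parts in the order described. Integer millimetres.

translate([0, 0, 749]) cube([1617, 573, 26]);
translate([82, 82, 0]) cylinder(h = 749, r = 41);
translate([1535, 82, 0]) cylinder(h = 749, r = 41);
translate([82, 491, 0]) cylinder(h = 749, r = 41);
translate([1535, 491, 0]) cylinder(h = 749, r = 41);
translate([648, -539, 0]) {
  translate([0, 0, 359]) cube([321, 299, 33]);
  cube([32, 32, 359]);
  translate([289, 0, 0]) cube([32, 32, 359]);
  translate([0, 267, 0]) cube([32, 32, 359]);
  translate([289, 267, 0]) cube([32, 32, 359]);
}
translate([648, 813, 0]) {
  translate([0, 0, 359]) cube([321, 299, 33]);
  cube([32, 32, 359]);
  translate([289, 0, 0]) cube([32, 32, 359]);
  translate([0, 267, 0]) cube([32, 32, 359]);
  translate([289, 267, 0]) cube([32, 32, 359]);
}
translate([-561, 137, 0]) {
  translate([0, 0, 359]) cube([321, 299, 33]);
  cube([32, 32, 359]);
  translate([289, 0, 0]) cube([32, 32, 359]);
  translate([0, 267, 0]) cube([32, 32, 359]);
  translate([289, 267, 0]) cube([32, 32, 359]);
}
translate([1857, 137, 0]) {
  translate([0, 0, 359]) cube([321, 299, 33]);
  cube([32, 32, 359]);
  translate([289, 0, 0]) cube([32, 32, 359]);
  translate([0, 267, 0]) cube([32, 32, 359]);
  translate([289, 267, 0]) cube([32, 32, 359]);
}
translate([731, 110, 775]) {
  cube([155, 353, 11]);
  translate([0, 0, 11]) cube([155, 11, 201]);
  translate([0, 342, 11]) cube([155, 11, 201]);
  translate([0, 11, 11]) cube([11, 331, 201]);
  translate([144, 11, 11]) cube([11, 331, 201]);
}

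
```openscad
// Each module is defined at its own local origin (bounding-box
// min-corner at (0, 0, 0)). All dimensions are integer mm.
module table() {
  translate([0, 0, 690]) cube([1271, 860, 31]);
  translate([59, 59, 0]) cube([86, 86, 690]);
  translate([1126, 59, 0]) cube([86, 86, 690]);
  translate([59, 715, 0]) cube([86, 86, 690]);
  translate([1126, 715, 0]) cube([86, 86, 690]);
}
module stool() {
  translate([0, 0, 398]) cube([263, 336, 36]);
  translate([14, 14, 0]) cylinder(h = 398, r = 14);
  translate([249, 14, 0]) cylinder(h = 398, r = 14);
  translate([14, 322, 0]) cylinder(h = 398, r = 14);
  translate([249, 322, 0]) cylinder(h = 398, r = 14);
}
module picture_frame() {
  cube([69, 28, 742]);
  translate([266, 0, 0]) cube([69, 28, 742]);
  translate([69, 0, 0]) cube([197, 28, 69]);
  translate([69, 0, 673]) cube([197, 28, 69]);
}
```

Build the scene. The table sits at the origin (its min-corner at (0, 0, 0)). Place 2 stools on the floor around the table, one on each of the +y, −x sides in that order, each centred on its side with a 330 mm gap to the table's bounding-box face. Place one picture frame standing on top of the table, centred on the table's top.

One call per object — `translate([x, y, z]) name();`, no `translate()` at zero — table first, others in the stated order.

table();
translate([504, 1190, 0]) stool();
translate([-593, 262, 0]) stool();
translate([468, 416, 721]) picture_frame();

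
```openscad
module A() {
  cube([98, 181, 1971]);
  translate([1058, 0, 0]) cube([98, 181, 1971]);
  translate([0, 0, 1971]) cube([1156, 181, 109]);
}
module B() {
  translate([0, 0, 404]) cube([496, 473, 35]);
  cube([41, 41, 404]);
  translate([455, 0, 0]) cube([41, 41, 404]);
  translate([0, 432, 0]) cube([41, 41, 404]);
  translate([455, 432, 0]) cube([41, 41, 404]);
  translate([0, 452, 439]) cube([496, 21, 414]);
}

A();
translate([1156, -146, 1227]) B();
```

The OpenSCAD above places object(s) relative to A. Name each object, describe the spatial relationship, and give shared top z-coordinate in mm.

A is a door frame. B is a chair. The chair is beside the door frame with their tops flush at z = 2080. The shared top z-coordinate is 2080 mm.

Both tops at z = 2080 mm.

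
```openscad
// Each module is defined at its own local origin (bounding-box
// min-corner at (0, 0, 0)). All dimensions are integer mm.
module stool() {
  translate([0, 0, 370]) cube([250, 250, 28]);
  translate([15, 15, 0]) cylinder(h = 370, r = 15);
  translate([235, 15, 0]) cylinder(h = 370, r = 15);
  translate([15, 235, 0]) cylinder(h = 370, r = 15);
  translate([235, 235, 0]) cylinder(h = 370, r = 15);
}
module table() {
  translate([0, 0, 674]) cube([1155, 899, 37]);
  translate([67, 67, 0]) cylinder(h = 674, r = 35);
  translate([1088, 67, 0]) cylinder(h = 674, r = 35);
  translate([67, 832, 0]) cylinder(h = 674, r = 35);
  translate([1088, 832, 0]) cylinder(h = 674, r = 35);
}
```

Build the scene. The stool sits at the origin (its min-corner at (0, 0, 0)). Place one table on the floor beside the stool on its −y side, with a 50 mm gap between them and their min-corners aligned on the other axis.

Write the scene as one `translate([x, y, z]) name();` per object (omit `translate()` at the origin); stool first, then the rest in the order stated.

stool();
translate([0, -949, 0]) table();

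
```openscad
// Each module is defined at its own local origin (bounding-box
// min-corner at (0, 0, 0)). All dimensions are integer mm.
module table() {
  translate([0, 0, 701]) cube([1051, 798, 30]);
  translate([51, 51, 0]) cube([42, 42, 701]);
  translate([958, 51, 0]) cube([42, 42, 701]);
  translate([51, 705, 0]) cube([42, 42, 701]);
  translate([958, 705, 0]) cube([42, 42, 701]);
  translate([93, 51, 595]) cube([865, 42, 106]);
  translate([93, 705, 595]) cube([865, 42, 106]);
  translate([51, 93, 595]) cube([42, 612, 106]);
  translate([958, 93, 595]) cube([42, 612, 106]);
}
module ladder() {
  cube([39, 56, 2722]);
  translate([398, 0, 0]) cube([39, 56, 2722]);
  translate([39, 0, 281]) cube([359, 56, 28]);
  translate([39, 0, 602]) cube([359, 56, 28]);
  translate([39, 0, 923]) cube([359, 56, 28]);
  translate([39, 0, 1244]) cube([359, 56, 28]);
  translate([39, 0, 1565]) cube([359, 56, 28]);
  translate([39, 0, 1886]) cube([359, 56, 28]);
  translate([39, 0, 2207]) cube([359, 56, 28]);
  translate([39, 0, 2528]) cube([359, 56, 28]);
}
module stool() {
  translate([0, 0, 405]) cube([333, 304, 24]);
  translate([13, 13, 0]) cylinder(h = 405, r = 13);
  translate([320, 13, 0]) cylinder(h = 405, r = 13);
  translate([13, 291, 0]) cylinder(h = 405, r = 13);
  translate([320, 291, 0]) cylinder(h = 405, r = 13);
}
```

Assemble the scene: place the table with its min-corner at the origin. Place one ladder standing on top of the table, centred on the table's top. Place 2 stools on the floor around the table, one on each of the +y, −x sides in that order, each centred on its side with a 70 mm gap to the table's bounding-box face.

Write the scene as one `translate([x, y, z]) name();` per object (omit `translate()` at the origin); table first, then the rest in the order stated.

table();
translate([307, 371, 731]) ladder();
translate([359, 868, 0]) stool();
translate([-403, 247, 0]) stool();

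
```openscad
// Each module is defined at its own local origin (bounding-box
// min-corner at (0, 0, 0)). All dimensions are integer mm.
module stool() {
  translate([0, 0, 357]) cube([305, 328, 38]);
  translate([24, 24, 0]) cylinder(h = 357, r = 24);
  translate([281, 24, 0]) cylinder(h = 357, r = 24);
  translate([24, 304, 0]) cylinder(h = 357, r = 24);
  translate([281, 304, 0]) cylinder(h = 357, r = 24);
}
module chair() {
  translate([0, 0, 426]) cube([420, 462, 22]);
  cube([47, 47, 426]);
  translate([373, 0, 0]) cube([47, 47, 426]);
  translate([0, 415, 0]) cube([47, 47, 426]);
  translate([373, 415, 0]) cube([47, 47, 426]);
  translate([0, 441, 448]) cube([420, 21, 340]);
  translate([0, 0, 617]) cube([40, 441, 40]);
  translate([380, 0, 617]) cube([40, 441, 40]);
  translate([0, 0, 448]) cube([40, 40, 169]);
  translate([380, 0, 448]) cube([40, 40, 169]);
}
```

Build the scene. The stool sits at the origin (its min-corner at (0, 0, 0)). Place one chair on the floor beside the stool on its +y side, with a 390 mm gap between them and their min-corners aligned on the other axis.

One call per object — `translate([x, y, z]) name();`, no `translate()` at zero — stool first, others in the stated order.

stool();
translate([0, 718, 0]) chair();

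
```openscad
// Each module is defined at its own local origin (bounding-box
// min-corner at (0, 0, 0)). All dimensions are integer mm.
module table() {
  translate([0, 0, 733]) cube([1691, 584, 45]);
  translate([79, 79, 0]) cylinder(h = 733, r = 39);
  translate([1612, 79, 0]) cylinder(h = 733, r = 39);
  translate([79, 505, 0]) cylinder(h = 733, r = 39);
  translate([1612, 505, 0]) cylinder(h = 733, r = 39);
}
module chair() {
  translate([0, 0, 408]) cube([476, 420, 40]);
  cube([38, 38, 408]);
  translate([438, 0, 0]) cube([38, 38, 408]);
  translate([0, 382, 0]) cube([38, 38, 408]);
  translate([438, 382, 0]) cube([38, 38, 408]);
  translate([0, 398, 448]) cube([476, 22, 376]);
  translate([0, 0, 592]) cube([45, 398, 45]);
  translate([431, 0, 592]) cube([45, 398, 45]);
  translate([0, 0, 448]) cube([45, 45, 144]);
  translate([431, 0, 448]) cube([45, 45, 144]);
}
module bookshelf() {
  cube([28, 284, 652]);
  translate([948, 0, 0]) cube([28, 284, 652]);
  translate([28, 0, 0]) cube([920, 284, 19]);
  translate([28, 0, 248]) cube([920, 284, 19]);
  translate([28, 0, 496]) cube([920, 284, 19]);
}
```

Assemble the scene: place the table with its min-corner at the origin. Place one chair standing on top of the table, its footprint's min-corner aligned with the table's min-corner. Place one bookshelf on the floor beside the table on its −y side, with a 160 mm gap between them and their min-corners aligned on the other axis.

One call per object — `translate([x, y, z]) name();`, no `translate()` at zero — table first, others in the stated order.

table();
translate([0, 0, 778]) chair();
translate([0, -444, 0]) bookshelf();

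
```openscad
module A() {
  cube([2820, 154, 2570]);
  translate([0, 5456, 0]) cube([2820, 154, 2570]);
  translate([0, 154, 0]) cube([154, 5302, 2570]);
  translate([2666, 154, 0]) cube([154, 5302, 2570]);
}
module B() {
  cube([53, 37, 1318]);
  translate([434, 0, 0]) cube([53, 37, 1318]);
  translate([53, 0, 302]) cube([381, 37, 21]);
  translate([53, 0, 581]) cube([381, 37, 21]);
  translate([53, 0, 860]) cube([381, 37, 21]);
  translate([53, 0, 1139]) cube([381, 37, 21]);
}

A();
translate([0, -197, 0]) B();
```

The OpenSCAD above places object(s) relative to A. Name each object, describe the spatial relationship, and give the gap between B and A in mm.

A is a house frame. B is a ladder. The ladder is on the floor beside the house frame on its −y side. The gap between the ladder and the house frame is 160 mm.

The ladder's nearest face is 160 mm from the house frame's −y face.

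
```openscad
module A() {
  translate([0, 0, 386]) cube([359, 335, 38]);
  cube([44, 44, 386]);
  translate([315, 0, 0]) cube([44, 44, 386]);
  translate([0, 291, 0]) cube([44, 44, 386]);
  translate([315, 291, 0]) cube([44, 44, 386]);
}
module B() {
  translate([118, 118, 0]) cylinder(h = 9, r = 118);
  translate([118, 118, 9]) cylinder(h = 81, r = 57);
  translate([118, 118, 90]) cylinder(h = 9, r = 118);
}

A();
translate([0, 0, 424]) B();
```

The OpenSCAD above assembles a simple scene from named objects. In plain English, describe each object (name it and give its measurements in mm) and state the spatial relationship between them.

A is a four-legged stool. The seat is a 359×335×38 mm slab whose top surface is at z = 424 mm; four square legs, each 44×44 mm in cross-section, run from the floor (z = 0) to the underside of the seat, each flush with a corner of the seat.

B is a spool: two coaxial disc flanges of radius 118 mm and thickness 9 mm, joined by a core cylinder of radius 57 mm and height 81 mm. The lower flange rests on z = 0 and the three cylinders share a vertical axis.

The spool is on top of the stool.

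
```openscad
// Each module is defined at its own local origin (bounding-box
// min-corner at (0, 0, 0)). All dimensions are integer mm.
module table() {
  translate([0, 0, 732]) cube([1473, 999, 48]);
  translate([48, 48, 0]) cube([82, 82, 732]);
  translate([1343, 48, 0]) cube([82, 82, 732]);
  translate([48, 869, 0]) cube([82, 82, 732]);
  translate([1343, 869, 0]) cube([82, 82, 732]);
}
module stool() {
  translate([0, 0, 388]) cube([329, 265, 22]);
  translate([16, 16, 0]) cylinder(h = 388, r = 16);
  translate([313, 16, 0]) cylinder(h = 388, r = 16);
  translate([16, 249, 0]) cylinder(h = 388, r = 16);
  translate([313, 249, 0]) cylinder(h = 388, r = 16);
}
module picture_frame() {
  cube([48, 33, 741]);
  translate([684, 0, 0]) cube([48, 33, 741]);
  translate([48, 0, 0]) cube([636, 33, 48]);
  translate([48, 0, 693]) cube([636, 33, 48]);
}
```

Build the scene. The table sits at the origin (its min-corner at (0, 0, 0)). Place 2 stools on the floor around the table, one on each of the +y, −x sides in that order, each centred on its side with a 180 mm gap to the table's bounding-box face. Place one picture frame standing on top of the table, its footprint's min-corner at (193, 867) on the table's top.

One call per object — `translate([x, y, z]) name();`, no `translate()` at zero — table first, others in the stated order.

table();
translate([572, 1179, 0]) stool();
translate([-509, 367, 0]) stool();
translate([193, 867, 780]) picture_frame();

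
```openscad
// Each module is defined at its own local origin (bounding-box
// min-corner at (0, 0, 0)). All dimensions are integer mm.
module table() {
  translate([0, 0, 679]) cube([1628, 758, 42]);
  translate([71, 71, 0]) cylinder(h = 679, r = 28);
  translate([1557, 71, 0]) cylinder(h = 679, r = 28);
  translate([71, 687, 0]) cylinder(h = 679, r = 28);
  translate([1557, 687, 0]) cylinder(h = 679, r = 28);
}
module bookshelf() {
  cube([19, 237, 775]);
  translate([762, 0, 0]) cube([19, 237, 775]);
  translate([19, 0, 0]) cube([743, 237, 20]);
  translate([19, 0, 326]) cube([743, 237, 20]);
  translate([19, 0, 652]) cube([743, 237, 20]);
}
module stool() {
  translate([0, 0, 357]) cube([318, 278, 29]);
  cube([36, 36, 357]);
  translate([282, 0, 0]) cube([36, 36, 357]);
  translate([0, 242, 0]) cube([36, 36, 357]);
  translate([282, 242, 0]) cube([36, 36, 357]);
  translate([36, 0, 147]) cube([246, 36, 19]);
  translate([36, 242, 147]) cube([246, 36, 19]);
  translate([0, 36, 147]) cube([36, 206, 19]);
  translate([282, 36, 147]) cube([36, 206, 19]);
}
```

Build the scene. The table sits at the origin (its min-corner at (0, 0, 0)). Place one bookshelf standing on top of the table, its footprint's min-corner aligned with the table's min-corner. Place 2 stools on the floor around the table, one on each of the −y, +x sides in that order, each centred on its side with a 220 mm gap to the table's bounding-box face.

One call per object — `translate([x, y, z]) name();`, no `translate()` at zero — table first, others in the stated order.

table();
translate([0, 0, 721]) bookshelf();
translate([655, -498, 0]) stool();
translate([1848, 240, 0]) stool();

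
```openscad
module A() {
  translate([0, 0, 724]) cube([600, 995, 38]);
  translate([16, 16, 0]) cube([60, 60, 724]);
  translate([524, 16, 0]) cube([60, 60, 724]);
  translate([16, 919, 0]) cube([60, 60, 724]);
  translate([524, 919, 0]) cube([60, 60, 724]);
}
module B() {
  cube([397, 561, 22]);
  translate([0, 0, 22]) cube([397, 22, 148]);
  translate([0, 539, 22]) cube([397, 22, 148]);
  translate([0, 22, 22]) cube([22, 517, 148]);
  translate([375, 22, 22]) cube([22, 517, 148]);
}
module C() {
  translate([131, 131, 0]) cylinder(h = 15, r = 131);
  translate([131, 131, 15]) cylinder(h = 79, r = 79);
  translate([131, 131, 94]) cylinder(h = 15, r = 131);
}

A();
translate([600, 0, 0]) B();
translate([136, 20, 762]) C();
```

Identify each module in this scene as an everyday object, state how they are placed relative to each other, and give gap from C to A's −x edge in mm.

The spool's min-x is at 136; the table's min-x is 0; gap = 136 mm.

A is a table. B is an open box. C is a spool. The open box is against the table's +x side, with their −y faces flush. The spool is on top of the table. The gap from the spool to the table's −x edge is 136 mm.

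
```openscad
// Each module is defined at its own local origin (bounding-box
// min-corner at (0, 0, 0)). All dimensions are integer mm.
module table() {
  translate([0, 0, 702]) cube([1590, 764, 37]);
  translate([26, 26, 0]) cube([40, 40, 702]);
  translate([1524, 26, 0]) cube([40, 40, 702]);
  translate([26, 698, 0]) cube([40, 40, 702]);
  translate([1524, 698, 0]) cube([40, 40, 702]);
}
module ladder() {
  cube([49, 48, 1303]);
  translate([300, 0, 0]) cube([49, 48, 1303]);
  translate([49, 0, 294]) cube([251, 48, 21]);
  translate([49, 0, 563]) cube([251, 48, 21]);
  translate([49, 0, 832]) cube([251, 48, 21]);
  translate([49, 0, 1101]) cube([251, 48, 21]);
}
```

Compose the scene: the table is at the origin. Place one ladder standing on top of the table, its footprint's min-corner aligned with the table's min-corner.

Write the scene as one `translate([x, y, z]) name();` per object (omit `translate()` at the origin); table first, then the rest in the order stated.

table();
translate([0, 0, 739]) ladder();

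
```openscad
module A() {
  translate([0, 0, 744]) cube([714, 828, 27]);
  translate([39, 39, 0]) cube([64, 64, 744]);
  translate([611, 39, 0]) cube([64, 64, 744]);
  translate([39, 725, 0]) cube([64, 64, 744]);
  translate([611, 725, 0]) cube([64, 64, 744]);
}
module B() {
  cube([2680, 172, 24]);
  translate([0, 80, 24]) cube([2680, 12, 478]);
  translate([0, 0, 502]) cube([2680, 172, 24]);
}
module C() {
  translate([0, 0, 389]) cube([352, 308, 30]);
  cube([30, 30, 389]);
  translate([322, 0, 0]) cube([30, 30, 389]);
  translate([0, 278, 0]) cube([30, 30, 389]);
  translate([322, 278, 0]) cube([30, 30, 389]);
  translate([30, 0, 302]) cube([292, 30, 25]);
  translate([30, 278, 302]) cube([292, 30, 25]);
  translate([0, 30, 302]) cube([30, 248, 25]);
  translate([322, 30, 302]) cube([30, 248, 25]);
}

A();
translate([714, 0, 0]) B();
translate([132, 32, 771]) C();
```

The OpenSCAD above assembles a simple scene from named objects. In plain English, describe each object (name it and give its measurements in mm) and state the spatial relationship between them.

A is a rectangular dining table. The top is 714×828×27 mm with its upper surface at z = 771 mm. It stands on four 64×64 mm square legs, each inset 39 mm from the nearest pair of top edges, running from the floor to the underside of the top.

B is an I-beam lying along x, 2680 mm long. Overall section height 526 mm. Two flanges 172 mm wide (y) and 24 mm thick, one on the floor and one at the top; a web 12 mm thick runs between them, centred on the flange width.

C is a simple wooden stool: a rectangular seat 352 mm (x) by 308 mm (y), 30 mm thick, top face at z = 419 mm, on four square legs, each 30×30 mm in cross-section. The legs rest on z = 0, each flush with a corner of the seat. Four stretchers, 30 mm wide and 25 mm tall, connect adjacent legs with their undersides at z = 302 mm, each running between the inner faces of the legs it joins and aligned with the legs' outer faces on the other axis.

The I-beam is against the table's +x side, with their −y faces flush. The stool is on top of the table.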